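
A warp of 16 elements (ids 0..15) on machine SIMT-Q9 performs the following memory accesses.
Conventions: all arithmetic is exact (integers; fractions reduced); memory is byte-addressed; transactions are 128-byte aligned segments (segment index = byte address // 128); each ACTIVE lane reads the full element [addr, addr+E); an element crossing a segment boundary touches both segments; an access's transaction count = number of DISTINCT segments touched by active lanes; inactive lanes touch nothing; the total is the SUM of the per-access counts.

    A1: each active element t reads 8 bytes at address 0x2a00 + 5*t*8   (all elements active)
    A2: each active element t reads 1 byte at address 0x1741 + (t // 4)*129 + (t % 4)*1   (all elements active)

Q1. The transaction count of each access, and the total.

A1: 5 transactions
A2: 4 transactions

Answer: 5,4; total 9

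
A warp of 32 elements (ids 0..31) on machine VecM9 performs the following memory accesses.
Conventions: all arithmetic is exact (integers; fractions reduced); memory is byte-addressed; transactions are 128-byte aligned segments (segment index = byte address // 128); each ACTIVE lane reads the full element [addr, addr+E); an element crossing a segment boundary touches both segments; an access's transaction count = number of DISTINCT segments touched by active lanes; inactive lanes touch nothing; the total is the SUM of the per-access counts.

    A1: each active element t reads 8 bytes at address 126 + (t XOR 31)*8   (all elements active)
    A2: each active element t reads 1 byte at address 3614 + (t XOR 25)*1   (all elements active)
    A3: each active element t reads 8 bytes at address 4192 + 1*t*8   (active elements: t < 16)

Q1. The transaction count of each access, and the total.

A1: 3 transactions
A2: 1 transaction
A3: 2 transactions

Answer: 3,1,2; total 6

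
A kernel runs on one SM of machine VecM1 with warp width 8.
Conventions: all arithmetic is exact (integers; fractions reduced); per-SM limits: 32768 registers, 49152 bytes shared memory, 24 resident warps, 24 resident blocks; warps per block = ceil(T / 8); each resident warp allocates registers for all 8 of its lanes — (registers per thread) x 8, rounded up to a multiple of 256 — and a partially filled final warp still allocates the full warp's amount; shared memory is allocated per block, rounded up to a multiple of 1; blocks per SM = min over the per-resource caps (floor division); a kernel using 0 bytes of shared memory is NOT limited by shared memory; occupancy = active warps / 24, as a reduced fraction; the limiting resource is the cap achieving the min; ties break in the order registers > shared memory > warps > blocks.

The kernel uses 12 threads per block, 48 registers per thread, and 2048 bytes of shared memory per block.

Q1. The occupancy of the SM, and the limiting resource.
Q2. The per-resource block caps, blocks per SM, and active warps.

Answer: occupancy 1, limited by warps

registers: 32 blocks
shared memory: 24 blocks
warps: 12 blocks
blocks: 24 blocks

Answer: 12 blocks, 24 active warps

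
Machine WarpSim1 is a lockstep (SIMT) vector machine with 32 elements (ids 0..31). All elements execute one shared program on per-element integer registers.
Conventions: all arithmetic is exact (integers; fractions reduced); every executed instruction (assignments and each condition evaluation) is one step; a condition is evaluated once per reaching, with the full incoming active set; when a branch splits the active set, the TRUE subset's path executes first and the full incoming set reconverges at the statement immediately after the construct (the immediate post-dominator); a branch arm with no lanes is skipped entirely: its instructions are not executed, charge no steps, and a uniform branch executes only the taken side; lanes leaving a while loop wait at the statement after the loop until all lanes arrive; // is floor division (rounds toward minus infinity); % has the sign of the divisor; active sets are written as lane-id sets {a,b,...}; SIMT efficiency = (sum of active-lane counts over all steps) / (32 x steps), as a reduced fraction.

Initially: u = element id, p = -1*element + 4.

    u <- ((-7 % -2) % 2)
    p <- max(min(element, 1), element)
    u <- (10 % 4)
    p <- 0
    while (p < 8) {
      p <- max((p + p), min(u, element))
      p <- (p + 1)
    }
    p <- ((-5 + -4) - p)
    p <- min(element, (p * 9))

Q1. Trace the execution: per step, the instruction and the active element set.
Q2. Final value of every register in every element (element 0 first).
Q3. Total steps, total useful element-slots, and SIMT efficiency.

step 0: u <- ((-7 % -2) % 2)         {0,1,2,3,4,5,6,7,8,9,10,11,12,13,14,15,16,17,18,19,20,21,22,23,24,25,26,27,28,29,30,31}
step 1: p <- max(min(element, 1), element) {0,1,2,3,4,5,6,7,8,9,10,11,12,13,14,15,16,17,18,19,20,21,22,23,24,25,26,27,28,29,30,31}
step 2: u <- (10 % 4)                {0,1,2,3,4,5,6,7,8,9,10,11,12,13,14,15,16,17,18,19,20,21,22,23,24,25,26,27,28,29,30,31}
step 3: p <- 0                       {0,1,2,3,4,5,6,7,8,9,10,11,12,13,14,15,16,17,18,19,20,21,22,23,24,25,26,27,28,29,30,31}
step 4: eval (p < 8)                 {0,1,2,3,4,5,6,7,8,9,10,11,12,13,14,15,16,17,18,19,20,21,22,23,24,25,26,27,28,29,30,31}
step 5: p <- max((p + p), min(u, element)) {0,1,2,3,4,5,6,7,8,9,10,11,12,13,14,15,16,17,18,19,20,21,22,23,24,25,26,27,28,29,30,31}
step 6: p <- (p + 1)                 {0,1,2,3,4,5,6,7,8,9,10,11,12,13,14,15,16,17,18,19,20,21,22,23,24,25,26,27,28,29,30,31}
step 7: eval (p < 8)                 {0,1,2,3,4,5,6,7,8,9,10,11,12,13,14,15,16,17,18,19,20,21,22,23,24,25,26,27,28,29,30,31}
step 8: p <- max((p + p), min(u, element)) {0,1,2,3,4,5,6,7,8,9,10,11,12,13,14,15,16,17,18,19,20,21,22,23,24,25,26,27,28,29,30,31}
step 9: p <- (p + 1)                 {0,1,2,3,4,5,6,7,8,9,10,11,12,13,14,15,16,17,18,19,20,21,22,23,24,25,26,27,28,29,30,31}
step 10: eval (p < 8)                 {0,1,2,3,4,5,6,7,8,9,10,11,12,13,14,15,16,17,18,19,20,21,22,23,24,25,26,27,28,29,30,31}
step 11: p <- max((p + p), min(u, element)) {0,1,2,3,4,5,6,7,8,9,10,11,12,13,14,15,16,17,18,19,20,21,22,23,24,25,26,27,28,29,30,31}
step 12: p <- (p + 1)                 {0,1,2,3,4,5,6,7,8,9,10,11,12,13,14,15,16,17,18,19,20,21,22,23,24,25,26,27,28,29,30,31}
step 13: eval (p < 8)                 {0,1,2,3,4,5,6,7,8,9,10,11,12,13,14,15,16,17,18,19,20,21,22,23,24,25,26,27,28,29,30,31}
step 14: p <- max((p + p), min(u, element)) {0}
step 15: p <- (p + 1)                 {0}
step 16: eval (p < 8)                 {0}
step 17: p <- ((-5 + -4) - p)         {0,1,2,3,4,5,6,7,8,9,10,11,12,13,14,15,16,17,18,19,20,21,22,23,24,25,26,27,28,29,30,31}
step 18: p <- min(element, (p * 9))   {0,1,2,3,4,5,6,7,8,9,10,11,12,13,14,15,16,17,18,19,20,21,22,23,24,25,26,27,28,29,30,31}

Answer: 19 steps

u: 2,2,2,2,2,2,2,2,2,2,2,2,2,2,2,2,2,2,2,2,2,2,2,2,2,2,2,2,2,2,2,2
p: -216,-180,-216,-216,-216,-216,-216,-216,-216,-216,-216,-216,-216,-216,-216,-216,-216,-216,-216,-216,-216,-216,-216,-216,-216,-216,-216,-216,-216,-216,-216,-216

steps = 19; useful = 515; efficiency = 515/608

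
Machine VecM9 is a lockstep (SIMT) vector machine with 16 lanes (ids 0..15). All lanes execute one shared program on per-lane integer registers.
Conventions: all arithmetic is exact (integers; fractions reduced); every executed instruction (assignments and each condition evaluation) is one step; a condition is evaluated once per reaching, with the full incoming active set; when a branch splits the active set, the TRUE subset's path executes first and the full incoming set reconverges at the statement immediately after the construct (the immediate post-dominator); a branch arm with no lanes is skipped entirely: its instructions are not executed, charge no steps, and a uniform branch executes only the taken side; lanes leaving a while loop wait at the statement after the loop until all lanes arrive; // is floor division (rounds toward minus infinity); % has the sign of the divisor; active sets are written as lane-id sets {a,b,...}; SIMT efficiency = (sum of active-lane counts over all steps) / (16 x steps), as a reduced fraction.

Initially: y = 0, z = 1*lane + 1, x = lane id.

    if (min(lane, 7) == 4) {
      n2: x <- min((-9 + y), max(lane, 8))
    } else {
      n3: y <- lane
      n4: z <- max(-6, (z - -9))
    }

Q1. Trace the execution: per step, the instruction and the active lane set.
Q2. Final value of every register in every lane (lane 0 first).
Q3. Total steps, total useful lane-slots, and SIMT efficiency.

step 0: eval (min(lane, 7) == 4)     {0,1,2,3,4,5,6,7,8,9,10,11,12,13,14,15}
step 1: x <- min((-9 + y), max(lane, 8)) {4}
step 2: y <- lane                    {0,1,2,3,5,6,7,8,9,10,11,12,13,14,15}
step 3: z <- max(-6, (z - -9))       {0,1,2,3,5,6,7,8,9,10,11,12,13,14,15}

Answer: 4 steps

y: 0,1,2,3,0,5,6,7,8,9,10,11,12,13,14,15
z: 10,11,12,13,5,15,16,17,18,19,20,21,22,23,24,25
x: 0,1,2,3,-9,5,6,7,8,9,10,11,12,13,14,15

steps = 4; useful = 47; efficiency = 47/64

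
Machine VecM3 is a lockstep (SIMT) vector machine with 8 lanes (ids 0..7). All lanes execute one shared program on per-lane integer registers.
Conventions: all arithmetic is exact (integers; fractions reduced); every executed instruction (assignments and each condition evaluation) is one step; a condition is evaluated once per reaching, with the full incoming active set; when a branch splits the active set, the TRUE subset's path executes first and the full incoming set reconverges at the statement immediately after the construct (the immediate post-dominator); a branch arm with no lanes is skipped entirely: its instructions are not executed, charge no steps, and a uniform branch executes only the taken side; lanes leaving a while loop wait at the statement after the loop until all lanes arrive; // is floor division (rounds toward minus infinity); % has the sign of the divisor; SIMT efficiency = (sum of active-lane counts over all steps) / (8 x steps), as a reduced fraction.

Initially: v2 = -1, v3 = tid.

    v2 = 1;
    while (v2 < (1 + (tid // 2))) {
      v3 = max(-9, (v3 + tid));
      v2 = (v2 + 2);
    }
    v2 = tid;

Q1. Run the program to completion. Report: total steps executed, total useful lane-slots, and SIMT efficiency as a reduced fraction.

Answer: 9 steps, 48 useful, 2/3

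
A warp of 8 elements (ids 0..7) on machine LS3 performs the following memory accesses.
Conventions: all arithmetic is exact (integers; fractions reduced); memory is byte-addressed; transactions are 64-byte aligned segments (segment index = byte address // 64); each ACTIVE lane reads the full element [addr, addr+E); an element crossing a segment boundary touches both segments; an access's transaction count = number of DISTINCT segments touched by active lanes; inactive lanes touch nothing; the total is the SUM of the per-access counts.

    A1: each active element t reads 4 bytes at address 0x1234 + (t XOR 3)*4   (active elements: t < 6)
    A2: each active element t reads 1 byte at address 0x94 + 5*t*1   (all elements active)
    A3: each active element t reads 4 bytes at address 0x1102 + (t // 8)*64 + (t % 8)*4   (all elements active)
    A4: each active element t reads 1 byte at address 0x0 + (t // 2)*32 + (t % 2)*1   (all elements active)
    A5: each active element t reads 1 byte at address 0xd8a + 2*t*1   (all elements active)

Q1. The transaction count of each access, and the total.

A1: 2 transactions
A2: 1 transaction
A3: 1 transaction
A4: 2 transactions
A5: 1 transaction

Answer: 2,1,1,2,1; total 7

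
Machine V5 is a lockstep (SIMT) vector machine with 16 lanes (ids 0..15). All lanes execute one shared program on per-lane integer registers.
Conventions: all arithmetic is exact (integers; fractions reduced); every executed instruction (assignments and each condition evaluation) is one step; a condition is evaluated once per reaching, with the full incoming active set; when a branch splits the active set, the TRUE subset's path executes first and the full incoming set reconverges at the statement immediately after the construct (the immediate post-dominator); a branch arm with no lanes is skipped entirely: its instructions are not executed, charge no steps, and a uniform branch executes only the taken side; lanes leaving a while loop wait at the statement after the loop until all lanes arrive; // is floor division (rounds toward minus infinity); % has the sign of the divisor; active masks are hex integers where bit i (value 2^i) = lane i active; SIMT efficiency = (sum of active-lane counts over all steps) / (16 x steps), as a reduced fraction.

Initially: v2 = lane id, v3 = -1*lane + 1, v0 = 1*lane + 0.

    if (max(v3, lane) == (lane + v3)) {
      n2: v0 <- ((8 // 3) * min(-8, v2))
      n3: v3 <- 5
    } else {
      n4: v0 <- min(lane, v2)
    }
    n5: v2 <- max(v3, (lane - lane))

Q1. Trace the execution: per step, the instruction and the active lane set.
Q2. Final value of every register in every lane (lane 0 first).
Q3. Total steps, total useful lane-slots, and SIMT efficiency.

step 0: eval (max(v3, lane) == (lane + v3)) 0xffff
step 1: v0 <- ((8 // 3) * min(-8, v2)) 0x0003
step 2: v3 <- 5                      0x0003
step 3: v0 <- min(lane, v2)          0xfffc
step 4: v2 <- max(v3, (lane - lane)) 0xffff

Answer: 5 steps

v2: 5,5,0,0,0,0,0,0,0,0,0,0,0,0,0,0
v3: 5,5,-1,-2,-3,-4,-5,-6,-7,-8,-9,-10,-11,-12,-13,-14
v0: -16,-16,2,3,4,5,6,7,8,9,10,11,12,13,14,15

steps = 5; useful = 50; efficiency = 50/80 = 5/8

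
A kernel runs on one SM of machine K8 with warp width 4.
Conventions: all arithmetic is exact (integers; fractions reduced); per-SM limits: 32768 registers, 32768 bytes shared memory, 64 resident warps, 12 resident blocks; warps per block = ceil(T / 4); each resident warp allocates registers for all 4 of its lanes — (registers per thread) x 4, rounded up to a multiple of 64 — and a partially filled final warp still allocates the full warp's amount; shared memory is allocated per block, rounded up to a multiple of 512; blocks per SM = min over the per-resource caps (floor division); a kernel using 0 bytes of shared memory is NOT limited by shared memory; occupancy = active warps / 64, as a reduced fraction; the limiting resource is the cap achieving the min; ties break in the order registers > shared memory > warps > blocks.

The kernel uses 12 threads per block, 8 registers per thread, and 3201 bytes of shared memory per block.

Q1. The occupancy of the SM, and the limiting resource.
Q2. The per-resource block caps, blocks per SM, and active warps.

Answer: occupancy 27/64, limited by shared memory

registers: 170 blocks
shared memory: 9 blocks
warps: 21 blocks
blocks: 12 blocks

Answer: 9 blocks, 27 active warps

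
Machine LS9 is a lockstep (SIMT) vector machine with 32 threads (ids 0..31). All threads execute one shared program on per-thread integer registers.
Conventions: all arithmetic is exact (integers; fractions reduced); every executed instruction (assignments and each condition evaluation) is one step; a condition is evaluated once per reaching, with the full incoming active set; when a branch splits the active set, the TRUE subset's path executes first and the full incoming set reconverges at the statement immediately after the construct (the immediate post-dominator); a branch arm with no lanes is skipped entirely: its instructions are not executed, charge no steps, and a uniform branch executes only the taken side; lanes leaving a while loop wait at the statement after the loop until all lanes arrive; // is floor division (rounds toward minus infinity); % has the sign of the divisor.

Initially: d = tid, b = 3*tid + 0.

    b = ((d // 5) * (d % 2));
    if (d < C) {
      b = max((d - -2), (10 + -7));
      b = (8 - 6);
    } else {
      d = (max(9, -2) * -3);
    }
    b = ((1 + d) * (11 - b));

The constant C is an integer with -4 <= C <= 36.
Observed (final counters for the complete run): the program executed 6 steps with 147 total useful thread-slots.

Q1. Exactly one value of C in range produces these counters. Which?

Answer: C = 19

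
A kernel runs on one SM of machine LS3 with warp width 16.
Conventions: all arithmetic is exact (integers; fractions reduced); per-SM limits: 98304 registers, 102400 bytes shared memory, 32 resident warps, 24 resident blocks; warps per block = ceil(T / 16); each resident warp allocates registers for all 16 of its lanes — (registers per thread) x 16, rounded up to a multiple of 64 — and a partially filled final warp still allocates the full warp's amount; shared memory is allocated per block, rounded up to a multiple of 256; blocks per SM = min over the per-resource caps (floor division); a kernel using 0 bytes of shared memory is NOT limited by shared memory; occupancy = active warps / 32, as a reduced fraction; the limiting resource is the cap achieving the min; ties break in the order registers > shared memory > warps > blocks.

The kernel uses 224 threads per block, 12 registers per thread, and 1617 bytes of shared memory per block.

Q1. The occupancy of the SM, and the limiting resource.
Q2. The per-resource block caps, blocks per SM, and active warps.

Answer: occupancy 7/8, limited by warps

registers: 36 blocks
shared memory: 57 blocks
warps: 2 blocks
blocks: 24 blocks

Answer: 2 blocks, 28 active warps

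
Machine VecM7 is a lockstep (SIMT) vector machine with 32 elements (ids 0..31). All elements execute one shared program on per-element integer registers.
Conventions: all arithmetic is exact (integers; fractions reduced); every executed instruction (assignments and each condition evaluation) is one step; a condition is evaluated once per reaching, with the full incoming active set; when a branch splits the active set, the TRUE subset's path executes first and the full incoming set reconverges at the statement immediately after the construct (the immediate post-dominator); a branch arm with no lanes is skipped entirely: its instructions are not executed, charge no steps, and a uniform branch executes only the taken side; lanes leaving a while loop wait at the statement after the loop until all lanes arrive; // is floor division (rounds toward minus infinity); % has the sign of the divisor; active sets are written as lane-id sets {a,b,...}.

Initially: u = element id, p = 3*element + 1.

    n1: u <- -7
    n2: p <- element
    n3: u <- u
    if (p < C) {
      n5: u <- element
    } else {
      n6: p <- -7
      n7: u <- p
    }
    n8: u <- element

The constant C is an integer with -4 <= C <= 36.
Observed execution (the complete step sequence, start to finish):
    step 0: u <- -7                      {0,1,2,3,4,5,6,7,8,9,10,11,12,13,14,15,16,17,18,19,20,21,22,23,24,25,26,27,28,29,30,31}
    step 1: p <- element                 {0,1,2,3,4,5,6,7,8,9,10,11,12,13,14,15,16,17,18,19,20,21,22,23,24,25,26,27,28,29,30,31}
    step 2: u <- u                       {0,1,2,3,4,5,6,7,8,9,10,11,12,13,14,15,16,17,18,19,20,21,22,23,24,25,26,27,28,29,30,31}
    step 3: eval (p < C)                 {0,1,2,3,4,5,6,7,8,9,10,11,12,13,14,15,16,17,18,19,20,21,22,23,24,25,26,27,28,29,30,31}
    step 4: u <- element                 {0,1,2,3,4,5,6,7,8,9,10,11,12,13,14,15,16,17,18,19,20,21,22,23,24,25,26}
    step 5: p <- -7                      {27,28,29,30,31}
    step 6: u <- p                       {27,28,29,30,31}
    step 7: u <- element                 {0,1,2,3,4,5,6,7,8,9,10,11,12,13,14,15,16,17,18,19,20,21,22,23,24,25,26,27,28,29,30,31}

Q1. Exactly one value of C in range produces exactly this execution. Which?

Answer: C = 27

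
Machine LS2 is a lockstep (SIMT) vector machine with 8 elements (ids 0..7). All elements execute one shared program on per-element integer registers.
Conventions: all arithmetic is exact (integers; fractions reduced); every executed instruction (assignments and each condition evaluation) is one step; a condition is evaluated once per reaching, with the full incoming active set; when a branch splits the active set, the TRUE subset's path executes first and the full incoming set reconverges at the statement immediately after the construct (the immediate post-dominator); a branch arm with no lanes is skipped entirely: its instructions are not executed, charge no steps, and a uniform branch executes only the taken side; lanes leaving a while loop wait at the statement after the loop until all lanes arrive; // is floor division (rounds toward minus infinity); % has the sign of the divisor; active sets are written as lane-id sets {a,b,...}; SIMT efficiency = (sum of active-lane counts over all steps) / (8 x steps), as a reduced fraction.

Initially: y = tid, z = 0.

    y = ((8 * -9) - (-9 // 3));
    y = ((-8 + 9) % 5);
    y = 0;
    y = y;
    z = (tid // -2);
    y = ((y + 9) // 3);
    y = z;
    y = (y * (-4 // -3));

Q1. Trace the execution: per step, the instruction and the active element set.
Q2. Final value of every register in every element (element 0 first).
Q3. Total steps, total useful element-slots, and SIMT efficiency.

step 0: y <- ((8 * -9) - (-9 // 3))  {0,1,2,3,4,5,6,7}
step 1: y <- ((-8 + 9) % 5)          {0,1,2,3,4,5,6,7}
step 2: y <- 0                       {0,1,2,3,4,5,6,7}
step 3: y <- y                       {0,1,2,3,4,5,6,7}
step 4: z <- (tid // -2)             {0,1,2,3,4,5,6,7}
step 5: y <- ((y + 9) // 3)          {0,1,2,3,4,5,6,7}
step 6: y <- z                       {0,1,2,3,4,5,6,7}
step 7: y <- (y * (-4 // -3))        {0,1,2,3,4,5,6,7}

Answer: 8 steps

y: 0,-1,-1,-2,-2,-3,-3,-4
z: 0,-1,-1,-2,-2,-3,-3,-4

steps = 8; useful = 64; efficiency = 64/64 = 1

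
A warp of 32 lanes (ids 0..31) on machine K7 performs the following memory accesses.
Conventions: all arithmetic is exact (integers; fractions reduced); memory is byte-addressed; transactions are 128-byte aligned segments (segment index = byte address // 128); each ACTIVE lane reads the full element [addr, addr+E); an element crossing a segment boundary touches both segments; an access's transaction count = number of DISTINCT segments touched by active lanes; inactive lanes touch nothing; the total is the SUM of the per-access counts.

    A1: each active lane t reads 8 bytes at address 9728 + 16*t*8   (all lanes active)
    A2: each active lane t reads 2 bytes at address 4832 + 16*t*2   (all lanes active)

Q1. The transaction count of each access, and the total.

A1: 32 transactions
A2: 9 transactions

Answer: 32,9; total 41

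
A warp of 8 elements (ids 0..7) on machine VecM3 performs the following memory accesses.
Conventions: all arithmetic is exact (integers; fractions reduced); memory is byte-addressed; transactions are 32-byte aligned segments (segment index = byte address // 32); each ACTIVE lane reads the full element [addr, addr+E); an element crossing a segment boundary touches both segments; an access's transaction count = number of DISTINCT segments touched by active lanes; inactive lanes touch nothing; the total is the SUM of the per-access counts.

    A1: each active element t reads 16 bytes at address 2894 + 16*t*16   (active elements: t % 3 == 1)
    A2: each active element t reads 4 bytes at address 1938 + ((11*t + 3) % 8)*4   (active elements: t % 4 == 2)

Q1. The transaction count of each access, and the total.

A1: 3 transactions
A2: 2 transactions

Answer: 3,2; total 5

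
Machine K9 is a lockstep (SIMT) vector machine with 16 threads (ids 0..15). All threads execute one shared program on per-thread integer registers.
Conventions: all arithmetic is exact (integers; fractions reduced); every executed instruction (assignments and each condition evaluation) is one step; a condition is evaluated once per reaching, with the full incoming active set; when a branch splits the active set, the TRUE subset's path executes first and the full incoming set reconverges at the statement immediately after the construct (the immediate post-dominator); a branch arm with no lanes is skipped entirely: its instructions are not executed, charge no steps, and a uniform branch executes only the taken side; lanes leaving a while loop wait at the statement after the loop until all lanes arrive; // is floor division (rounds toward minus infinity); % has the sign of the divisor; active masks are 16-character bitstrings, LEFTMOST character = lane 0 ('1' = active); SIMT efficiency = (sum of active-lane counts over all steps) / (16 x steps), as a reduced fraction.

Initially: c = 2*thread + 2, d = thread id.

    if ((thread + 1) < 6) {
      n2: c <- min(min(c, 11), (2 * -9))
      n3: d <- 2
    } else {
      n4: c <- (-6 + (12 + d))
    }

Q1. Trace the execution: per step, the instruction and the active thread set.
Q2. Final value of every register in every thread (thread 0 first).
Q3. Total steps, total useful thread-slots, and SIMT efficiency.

step 0: eval ((thread + 1) < 6)      1111111111111111
step 1: c <- min(min(c, 11), (2 * -9)) 1111100000000000
step 2: d <- 2                       1111100000000000
step 3: c <- (-6 + (12 + d))         0000011111111111

Answer: 4 steps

c: -18,-18,-18,-18,-18,11,12,13,14,15,16,17,18,19,20,21
d: 2,2,2,2,2,5,6,7,8,9,10,11,12,13,14,15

steps = 4; useful = 37; efficiency = 37/64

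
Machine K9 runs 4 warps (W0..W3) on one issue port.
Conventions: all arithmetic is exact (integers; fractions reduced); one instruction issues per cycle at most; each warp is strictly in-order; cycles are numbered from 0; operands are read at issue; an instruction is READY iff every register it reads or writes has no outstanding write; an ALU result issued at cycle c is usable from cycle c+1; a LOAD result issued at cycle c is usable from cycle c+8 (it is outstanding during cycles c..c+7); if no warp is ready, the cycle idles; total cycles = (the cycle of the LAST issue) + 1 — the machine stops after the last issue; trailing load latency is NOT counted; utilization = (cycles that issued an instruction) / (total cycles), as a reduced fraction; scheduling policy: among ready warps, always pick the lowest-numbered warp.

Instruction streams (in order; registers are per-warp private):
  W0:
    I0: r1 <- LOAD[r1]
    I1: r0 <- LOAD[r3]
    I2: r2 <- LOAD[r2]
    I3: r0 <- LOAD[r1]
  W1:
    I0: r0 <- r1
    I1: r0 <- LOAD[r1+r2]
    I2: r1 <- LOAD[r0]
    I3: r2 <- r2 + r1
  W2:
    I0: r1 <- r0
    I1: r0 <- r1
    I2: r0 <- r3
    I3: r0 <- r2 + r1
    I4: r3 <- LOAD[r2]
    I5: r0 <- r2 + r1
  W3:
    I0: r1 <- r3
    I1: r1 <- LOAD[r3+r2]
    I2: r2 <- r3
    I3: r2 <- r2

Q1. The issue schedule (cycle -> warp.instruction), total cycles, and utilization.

cycle 0: W0.I0
cycle 1: W0.I1
cycle 2: W0.I2
cycle 3: W1.I0
cycle 4: W1.I1
cycle 5: W2.I0
cycle 6: W2.I1
cycle 7: W2.I2
cycle 8: W2.I3
cycle 9: W0.I3
cycle 10: W2.I4
cycle 11: W2.I5
cycle 12: W1.I2
cycle 13: W3.I0
cycle 14: W3.I1
cycle 15: W3.I2
cycle 16: W3.I3
cycle 17: idle
cycle 18: idle
cycle 19: idle
cycle 20: W1.I3

Answer: 21 cycles, utilization 6/7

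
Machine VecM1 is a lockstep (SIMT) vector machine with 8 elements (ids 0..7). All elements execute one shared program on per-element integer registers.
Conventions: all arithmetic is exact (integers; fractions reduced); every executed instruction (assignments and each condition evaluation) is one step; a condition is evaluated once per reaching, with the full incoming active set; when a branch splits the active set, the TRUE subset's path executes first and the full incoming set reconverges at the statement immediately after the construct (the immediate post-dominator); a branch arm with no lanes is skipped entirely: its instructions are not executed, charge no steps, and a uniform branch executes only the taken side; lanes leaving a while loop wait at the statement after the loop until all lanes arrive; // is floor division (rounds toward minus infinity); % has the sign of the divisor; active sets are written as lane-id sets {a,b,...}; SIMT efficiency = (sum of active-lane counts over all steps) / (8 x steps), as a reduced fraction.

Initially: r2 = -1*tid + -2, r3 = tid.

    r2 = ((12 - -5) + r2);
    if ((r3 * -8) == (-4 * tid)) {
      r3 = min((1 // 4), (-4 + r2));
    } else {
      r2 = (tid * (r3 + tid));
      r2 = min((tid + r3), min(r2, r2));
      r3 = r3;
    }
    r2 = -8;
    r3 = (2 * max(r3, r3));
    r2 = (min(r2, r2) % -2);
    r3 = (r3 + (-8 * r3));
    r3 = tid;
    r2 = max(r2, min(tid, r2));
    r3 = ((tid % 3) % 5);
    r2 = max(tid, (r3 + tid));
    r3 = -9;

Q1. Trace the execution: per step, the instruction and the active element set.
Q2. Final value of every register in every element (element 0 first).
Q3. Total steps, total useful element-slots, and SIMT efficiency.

step 0: r2 <- ((12 - -5) + r2)       {0,1,2,3,4,5,6,7}
step 1: eval ((r3 * -8) == (-4 * tid)) {0,1,2,3,4,5,6,7}
step 2: r3 <- min((1 // 4), (-4 + r2)) {0}
step 3: r2 <- (tid * (r3 + tid))     {1,2,3,4,5,6,7}
step 4: r2 <- min((tid + r3), min(r2, r2)) {1,2,3,4,5,6,7}
step 5: r3 <- r3                     {1,2,3,4,5,6,7}
step 6: r2 <- -8                     {0,1,2,3,4,5,6,7}
step 7: r3 <- (2 * max(r3, r3))      {0,1,2,3,4,5,6,7}
step 8: r2 <- (min(r2, r2) % -2)     {0,1,2,3,4,5,6,7}
step 9: r3 <- (r3 + (-8 * r3))       {0,1,2,3,4,5,6,7}
step 10: r3 <- tid                    {0,1,2,3,4,5,6,7}
step 11: r2 <- max(r2, min(tid, r2))  {0,1,2,3,4,5,6,7}
step 12: r3 <- ((tid % 3) % 5)        {0,1,2,3,4,5,6,7}
step 13: r2 <- max(tid, (r3 + tid))   {0,1,2,3,4,5,6,7}
step 14: r3 <- -9                     {0,1,2,3,4,5,6,7}

Answer: 15 steps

r2: 0,2,4,3,5,7,6,8
r3: -9,-9,-9,-9,-9,-9,-9,-9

steps = 15; useful = 110; efficiency = 110/120 = 11/12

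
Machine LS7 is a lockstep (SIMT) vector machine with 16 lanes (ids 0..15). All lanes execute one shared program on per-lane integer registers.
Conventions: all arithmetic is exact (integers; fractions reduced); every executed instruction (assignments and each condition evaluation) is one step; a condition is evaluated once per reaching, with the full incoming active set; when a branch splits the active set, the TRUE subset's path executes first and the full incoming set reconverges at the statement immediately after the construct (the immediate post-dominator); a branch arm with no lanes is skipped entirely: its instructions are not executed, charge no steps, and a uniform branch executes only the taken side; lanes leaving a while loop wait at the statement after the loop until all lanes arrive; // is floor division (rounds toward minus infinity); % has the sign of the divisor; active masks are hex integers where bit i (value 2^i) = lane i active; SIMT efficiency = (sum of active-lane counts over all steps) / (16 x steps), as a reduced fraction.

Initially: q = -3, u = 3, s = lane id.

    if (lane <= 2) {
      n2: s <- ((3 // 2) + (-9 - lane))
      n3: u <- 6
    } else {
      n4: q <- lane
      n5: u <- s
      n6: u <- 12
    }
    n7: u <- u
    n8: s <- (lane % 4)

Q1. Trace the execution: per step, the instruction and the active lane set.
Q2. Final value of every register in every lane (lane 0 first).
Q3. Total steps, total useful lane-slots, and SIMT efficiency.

step 0: eval (lane <= 2)             0xffff
step 1: s <- ((3 // 2) + (-9 - lane)) 0x0007
step 2: u <- 6                       0x0007
step 3: q <- lane                    0xfff8
step 4: u <- s                       0xfff8
step 5: u <- 12                      0xfff8
step 6: u <- u                       0xffff
step 7: s <- (lane % 4)              0xffff

Answer: 8 steps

q: -3,-3,-3,3,4,5,6,7,8,9,10,11,12,13,14,15
u: 6,6,6,12,12,12,12,12,12,12,12,12,12,12,12,12
s: 0,1,2,3,0,1,2,3,0,1,2,3,0,1,2,3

steps = 8; useful = 93; efficiency = 93/128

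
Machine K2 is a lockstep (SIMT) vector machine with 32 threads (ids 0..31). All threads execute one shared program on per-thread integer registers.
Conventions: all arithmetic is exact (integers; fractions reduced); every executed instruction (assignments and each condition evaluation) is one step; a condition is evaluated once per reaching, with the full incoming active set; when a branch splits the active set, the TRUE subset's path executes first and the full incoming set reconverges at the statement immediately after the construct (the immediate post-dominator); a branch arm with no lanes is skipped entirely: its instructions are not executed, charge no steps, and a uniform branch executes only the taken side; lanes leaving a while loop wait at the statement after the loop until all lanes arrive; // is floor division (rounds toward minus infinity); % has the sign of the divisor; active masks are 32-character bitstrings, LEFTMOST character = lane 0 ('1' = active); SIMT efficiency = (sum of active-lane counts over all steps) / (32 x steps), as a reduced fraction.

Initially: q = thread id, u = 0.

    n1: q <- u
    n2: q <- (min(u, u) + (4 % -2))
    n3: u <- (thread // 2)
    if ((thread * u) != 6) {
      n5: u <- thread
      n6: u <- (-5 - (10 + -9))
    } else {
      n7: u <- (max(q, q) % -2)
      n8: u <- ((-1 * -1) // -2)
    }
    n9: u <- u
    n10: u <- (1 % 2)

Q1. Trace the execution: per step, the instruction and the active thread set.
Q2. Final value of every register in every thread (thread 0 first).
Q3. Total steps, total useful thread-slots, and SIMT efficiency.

step 0: q <- u                       11111111111111111111111111111111
step 1: q <- (min(u, u) + (4 % -2))  11111111111111111111111111111111
step 2: u <- (thread // 2)           11111111111111111111111111111111
step 3: eval ((thread * u) != 6)     11111111111111111111111111111111
step 4: u <- thread                  11111111111111111111111111111111
step 5: u <- (-5 - (10 + -9))        11111111111111111111111111111111
step 6: u <- u                       11111111111111111111111111111111
step 7: u <- (1 % 2)                 11111111111111111111111111111111

Answer: 8 steps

q: 0,0,0,0,0,0,0,0,0,0,0,0,0,0,0,0,0,0,0,0,0,0,0,0,0,0,0,0,0,0,0,0
u: 1,1,1,1,1,1,1,1,1,1,1,1,1,1,1,1,1,1,1,1,1,1,1,1,1,1,1,1,1,1,1,1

steps = 8; useful = 256; efficiency = 256/256 = 1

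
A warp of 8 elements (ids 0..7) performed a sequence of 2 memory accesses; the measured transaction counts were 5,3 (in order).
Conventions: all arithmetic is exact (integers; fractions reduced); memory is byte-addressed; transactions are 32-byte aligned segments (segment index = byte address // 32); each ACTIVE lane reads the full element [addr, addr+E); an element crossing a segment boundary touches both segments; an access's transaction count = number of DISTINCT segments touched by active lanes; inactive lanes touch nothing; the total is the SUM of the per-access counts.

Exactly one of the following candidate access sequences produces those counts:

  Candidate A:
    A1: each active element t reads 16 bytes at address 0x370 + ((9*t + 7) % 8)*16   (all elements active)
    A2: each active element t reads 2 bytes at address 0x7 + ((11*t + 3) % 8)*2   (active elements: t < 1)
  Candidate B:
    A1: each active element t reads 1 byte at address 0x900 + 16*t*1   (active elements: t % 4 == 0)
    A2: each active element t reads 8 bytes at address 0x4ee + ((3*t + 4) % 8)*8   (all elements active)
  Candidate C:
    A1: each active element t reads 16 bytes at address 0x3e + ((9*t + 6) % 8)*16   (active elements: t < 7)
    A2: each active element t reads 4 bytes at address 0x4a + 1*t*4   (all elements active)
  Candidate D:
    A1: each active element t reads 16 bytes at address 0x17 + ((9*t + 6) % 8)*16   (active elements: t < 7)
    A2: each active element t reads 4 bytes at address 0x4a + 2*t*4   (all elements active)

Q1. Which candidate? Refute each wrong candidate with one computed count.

A: A2 gives 1 transaction, not 3
B: A1 gives 2 transactions, not 5
C: A2 gives 2 transactions, not 3
D: all counts match (5,3)

Answer: D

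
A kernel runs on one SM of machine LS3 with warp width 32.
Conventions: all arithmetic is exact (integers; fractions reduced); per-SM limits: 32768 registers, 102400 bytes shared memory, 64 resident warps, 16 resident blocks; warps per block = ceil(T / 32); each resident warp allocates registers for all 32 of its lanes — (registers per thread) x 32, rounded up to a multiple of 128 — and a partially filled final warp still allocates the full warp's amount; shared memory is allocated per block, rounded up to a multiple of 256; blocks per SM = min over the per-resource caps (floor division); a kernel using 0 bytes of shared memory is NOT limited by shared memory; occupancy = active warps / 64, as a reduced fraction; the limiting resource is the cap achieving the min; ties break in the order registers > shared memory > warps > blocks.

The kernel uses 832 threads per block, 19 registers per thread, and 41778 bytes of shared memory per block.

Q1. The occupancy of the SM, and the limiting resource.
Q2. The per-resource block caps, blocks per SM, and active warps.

Answer: occupancy 13/32, limited by registers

registers: 1 block
shared memory: 2 blocks
warps: 2 blocks
blocks: 16 blocks

Answer: 1 block, 26 active warps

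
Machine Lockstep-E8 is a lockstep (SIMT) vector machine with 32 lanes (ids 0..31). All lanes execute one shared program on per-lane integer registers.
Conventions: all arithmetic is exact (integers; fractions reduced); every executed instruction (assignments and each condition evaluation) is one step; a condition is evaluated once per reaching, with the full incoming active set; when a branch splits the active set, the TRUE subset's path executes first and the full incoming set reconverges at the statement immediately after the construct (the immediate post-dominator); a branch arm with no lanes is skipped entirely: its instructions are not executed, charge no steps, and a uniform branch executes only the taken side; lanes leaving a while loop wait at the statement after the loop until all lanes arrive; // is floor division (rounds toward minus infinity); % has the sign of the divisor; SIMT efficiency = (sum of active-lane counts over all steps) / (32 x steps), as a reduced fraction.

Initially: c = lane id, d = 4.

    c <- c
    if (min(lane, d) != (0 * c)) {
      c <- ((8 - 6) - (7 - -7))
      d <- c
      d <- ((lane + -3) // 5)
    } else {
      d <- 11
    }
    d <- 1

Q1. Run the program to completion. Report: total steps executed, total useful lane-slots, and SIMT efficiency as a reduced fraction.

Answer: 7 steps, 190 useful, 95/112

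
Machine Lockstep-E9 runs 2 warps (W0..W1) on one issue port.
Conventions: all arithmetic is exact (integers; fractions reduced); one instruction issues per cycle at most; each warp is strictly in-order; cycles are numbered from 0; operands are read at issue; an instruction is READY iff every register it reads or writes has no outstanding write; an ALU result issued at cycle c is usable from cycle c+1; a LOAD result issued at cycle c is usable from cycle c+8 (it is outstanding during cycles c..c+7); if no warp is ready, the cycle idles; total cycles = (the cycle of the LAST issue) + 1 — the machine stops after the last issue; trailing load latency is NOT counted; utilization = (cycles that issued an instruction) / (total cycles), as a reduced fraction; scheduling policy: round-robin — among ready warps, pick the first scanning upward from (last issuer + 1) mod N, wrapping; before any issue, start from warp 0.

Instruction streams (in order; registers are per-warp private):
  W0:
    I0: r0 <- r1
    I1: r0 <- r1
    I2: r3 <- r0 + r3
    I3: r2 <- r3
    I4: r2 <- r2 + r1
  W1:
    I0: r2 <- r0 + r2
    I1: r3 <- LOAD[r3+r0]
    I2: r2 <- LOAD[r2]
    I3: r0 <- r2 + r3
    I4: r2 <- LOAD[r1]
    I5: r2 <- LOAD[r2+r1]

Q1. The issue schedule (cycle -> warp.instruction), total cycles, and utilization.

cycle 0: W0.I0
cycle 1: W1.I0
cycle 2: W0.I1
cycle 3: W1.I1
cycle 4: W0.I2
cycle 5: W1.I2
cycle 6: W0.I3
cycle 7: W0.I4
cycle 8: idle
cycle 9: idle
cycle 10: idle
cycle 11: idle
cycle 12: idle
cycle 13: W1.I3
cycle 14: W1.I4
cycle 15: idle
cycle 16: idle
cycle 17: idle
cycle 18: idle
cycle 19: idle
cycle 20: idle
cycle 21: idle
cycle 22: W1.I5

Answer: 23 cycles, utilization 11/23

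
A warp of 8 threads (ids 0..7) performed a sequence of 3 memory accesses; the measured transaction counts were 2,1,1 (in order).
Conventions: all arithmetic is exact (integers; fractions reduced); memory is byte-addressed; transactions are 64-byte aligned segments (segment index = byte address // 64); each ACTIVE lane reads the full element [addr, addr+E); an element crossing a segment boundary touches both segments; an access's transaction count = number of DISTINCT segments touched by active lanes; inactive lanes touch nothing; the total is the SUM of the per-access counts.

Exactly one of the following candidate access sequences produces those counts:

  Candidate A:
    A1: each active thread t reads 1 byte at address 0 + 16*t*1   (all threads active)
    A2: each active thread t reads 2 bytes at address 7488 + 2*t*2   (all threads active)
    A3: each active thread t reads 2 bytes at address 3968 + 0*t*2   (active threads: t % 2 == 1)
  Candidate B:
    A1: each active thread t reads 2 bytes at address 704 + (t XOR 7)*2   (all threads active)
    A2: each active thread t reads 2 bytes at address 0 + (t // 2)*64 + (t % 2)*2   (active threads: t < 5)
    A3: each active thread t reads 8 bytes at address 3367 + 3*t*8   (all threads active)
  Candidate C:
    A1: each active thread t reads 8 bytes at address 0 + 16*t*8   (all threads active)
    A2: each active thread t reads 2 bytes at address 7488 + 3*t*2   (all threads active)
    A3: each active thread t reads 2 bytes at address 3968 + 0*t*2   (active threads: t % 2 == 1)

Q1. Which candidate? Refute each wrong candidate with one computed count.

B: A1 gives 1 transaction, not 2
C: A1 gives 8 transactions, not 2
A: all counts match (2,1,1)

Answer: A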